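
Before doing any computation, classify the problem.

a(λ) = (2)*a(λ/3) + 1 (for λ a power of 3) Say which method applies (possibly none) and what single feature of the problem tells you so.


Best approach: the master substitution — treat m = log base 3 of λ as the new clock: one recursion step advances m by one while λ scales by 3.


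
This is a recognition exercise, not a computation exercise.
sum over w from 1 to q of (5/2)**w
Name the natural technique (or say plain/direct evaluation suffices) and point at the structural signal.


Technique: the geometric series formula — each summand is the previous one scaled by 5/2; that constant multiplier is itself the geometric structure.


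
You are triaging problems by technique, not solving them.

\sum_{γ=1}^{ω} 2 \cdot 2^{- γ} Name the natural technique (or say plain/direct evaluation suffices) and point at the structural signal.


Best approach: the geometric series formula — consecutive terms stand in a fixed index-free ratio — the geometric sum formula closes it.


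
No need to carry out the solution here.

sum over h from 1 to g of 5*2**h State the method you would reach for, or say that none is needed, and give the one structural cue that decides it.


Verdict: the geometric series formula — the ratio of consecutive terms is the constant 2, independent of the index — a geometric sum.


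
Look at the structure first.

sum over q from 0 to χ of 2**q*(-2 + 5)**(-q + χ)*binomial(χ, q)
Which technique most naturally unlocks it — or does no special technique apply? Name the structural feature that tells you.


Diagnosis: the binomial theorem — the summand is term q of a binomial expansion in 2 and (-2 + 5); the whole sum is a single power.


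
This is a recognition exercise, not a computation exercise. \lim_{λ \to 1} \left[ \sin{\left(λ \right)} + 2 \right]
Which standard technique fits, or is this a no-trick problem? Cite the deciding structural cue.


Technique: no special technique — no denominator vanishes and nothing blows up at 1: direct substitution is the whole computation.


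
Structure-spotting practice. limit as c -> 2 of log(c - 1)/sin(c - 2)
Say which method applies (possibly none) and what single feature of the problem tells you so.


Diagnosis: l'Hôpital's rule (0/0) — both numerator and denominator vanish at 2: the genuine 0/0 indeterminate that l'Hôpital exists for. One could equally expand both pieces locally and compare leading terms; the rule does that in one stroke.


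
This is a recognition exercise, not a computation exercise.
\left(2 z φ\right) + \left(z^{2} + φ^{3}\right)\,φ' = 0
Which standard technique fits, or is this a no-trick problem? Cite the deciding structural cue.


Verdict: the exact-equation method — equality of cross partials is the green light — assemble the potential function term by term.


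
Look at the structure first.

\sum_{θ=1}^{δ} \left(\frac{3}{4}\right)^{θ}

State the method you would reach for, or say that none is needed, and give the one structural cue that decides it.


Diagnosis: the geometric series formula — check a ratio of consecutive terms: it is \frac{3}{4}, independent of the index, so the geometric formula closes the sum.


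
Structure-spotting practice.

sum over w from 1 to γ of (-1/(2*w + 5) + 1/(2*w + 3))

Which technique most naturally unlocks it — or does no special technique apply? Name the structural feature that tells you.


Best approach: telescoping — write out three consecutive terms and watch the interior cancel: the advanced copy one term subtracts reappears as the very next term's leading piece, pair after pair.


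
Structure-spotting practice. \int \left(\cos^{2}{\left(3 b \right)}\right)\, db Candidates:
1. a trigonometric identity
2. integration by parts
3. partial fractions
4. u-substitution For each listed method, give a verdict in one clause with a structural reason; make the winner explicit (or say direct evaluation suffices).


Diagnosis: a trigonometric identity — \cos^{2}{\left(3 b \right)} carries an even exponent — trade it for double-angle cosines before integrating.
- a trigonometric identity — a fit — the right tool for this form.
- integration by parts: not the fit here: there is no polynomial factor to ladder down — parts can still close the trigonometric product by recursion, though the identity rewrite is the direct route.
- partial fractions — there is no rational-function structure to decompose.
- u-substitution — no subexpression of the integrand serves as a whole-integral substitution inner — individual terms may offer their own, but none carries its derivative as a factor of the full integrand; a working change of variable would have to be constructed from outside the expression.


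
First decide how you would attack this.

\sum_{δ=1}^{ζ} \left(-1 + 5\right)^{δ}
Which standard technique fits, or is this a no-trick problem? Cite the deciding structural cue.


Technique: the geometric series formula — consecutive terms stand in a fixed index-free ratio — the geometric sum formula closes it.


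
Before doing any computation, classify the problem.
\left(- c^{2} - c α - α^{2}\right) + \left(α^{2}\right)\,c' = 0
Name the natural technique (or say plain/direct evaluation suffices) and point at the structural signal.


Technique: the homogeneous substitution — the slope's numerator and denominator share total degree; set v = c/α and the equation drops to separable form.


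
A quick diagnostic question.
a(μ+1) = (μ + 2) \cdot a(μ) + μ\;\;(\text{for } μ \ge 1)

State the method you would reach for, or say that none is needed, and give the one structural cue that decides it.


Best approach: a summation factor — with the index-dependent coefficient μ + 2, dividing by the cumulative product turns the left side into a pure difference.


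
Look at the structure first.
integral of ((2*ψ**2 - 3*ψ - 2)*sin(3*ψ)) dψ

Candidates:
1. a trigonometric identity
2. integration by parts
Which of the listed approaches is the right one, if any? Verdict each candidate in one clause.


Best approach: integration by parts — a polynomial factor 2*ψ**2 - 3*ψ - 2 multiplies sin(3*ψ); differentiating 2*ψ**2 - 3*ψ - 2 lowers its degree while sin(3*ψ) integrates cleanly, so parts wins.
- a trigonometric identity — the trigonometric factor has no even power to reduce and no cross-frequency product to convert — the standard power-reduction and product-to-sum identities do not engage it.
- integration by parts: applicable, and directly so.


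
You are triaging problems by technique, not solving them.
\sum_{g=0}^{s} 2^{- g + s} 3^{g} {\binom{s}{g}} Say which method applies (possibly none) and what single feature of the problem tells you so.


Technique: the binomial theorem — terms weighting {\binom{s}{g}} against matched powers of 3 and 2 reassemble into (3 + 2)^s by the binomial theorem.


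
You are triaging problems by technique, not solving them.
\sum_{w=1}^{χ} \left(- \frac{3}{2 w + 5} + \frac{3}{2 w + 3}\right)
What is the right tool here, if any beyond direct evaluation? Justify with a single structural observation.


Technique: telescoping — spot the paired structure — each term adds \frac{3}{2 w + 3} and subtracts its successor value, which the next term restores: the definition of a telescoping chain.


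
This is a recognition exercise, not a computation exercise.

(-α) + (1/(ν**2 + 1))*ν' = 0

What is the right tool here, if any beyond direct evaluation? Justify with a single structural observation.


Technique: separation of variables — a product of single-variable factors, α and ν**2 + 1 — the textbook separable form. One could also solve this as an exact equation; with each coefficient in its own variable, separating is the same work with fewer steps.


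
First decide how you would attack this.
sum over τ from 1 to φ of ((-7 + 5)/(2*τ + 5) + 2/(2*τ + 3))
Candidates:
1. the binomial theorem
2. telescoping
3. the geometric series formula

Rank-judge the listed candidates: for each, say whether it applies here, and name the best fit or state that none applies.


Diagnosis: telescoping — difference-of-shifts structure (each term adds 2/(2*τ + 3), then subtracts its one-index-advanced value, which the following term adds back) leaves only the first and last pieces standing.
- the binomial theorem — no binomial coefficients pair up with complementary powers here.
- telescoping — applicable, and directly so.
- the geometric series formula — dividing successive terms gives an index-dependent quantity, not a constant.


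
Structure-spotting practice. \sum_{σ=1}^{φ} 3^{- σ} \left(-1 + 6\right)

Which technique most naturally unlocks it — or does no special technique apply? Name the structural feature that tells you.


Verdict: the geometric series formula — consecutive terms stand in a fixed index-free ratio — the geometric sum formula closes it.


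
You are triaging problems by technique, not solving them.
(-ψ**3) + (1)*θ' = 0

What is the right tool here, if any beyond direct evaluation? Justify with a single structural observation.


Diagnosis: no special technique — with θ absent the equation is not coupled at all: direct integration in ψ.


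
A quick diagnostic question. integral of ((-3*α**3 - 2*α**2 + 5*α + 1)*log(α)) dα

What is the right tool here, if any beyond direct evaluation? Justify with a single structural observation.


Verdict: integration by parts — log(α) is the classic u in parts — its derivative is a plain reciprocal while -3*α**3 - 2*α**2 + 5*α + 1 absorbs the dv role.


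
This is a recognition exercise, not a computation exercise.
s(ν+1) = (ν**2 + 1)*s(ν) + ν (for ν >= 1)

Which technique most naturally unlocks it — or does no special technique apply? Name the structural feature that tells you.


Verdict: a summation factor — normalize by the running product of ν**2 + 1: the left side becomes a difference, and differences sum.


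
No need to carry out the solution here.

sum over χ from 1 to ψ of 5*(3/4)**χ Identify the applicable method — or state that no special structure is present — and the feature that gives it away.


Best approach: the geometric series formula — check a ratio of consecutive terms: it is 3/4, independent of the index, so the geometric formula closes the sum.


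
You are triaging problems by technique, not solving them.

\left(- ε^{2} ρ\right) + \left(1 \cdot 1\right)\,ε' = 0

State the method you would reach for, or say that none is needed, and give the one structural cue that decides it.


Diagnosis: separation of variables — one side of the product carries the independent variable, the other the unknown — the textbook separation shape.


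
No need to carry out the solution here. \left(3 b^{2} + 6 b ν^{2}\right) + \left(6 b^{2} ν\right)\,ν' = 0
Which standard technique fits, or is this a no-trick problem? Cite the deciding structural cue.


Diagnosis: the exact-equation method — 3 b^{2} + 6 b ν^{2} and 6 b^{2} ν pass the exactness check on the nose, so no integrating factor in b or ν is needed at all.


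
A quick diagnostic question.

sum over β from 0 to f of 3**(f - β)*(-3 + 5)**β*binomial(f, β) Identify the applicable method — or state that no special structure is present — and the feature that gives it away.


Verdict: the binomial theorem — binomial(f, β) weighting matched powers of (-3 + 5) and 3 is the expanded form of ((-3 + 5) + 3)^f — fold it back up.


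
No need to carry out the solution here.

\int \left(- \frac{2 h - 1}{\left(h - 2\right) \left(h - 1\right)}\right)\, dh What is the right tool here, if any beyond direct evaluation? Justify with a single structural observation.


Method: partial fractions — a proper rational integrand whose denominator splits into simpler factors — decompose into partial fractions first.


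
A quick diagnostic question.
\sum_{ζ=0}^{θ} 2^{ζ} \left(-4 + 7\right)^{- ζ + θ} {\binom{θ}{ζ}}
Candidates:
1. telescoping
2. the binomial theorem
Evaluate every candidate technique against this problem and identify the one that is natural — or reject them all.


Diagnosis: the binomial theorem — binomial coefficients against complementary powers of 2 and (-4 + 7): recognize the binomial expansion and resum.
- telescoping — neither a shifted-difference shape nor integer-spaced poles are present.
- the binomial theorem: a fit — the right tool for this form.


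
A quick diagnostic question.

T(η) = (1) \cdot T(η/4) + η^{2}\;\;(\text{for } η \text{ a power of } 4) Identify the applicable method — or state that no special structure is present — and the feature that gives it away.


Best approach: the master substitution — the argument shrinks by the factor 4, so measure the index on a logarithmic scale and the recursion becomes a shift.


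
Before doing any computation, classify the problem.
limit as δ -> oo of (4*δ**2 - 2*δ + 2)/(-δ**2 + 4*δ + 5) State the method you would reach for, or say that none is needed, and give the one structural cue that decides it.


Best approach: dominant-term comparison — growth-rate triage: the leading powers of δ decide the limit, everything else is noise. Viewed as a single quotient this is an ∞/∞ form — an at-infinity application of l'Hôpital's rule would also resolve it; comparing leading growth reads the answer without differentiating.


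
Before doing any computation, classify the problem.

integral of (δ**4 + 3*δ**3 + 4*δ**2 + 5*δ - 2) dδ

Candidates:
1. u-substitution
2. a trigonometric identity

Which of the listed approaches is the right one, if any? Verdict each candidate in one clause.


Method: no special technique — a term-by-term power-rule job in δ; no substitution or rearrangement earns its keep here.
- u-substitution — any workable substitution here is cosmetic — the integrand is already in directly integrable form.
- a trigonometric identity: with no trigonometric functions present, identity rewriting has no target.


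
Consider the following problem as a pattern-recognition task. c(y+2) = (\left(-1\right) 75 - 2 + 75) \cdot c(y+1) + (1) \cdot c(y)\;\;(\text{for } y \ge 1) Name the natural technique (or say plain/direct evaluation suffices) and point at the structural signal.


Best approach: the characteristic-root method — fixed numeric weights on consecutive terms and no forcing term added: the root method in its home territory.


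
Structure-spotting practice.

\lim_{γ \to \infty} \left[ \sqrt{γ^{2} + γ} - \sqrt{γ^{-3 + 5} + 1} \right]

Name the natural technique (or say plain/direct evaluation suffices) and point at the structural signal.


Technique: conjugate multiplication — this difference gives up after one conjugate multiplication — the radical structure cancels against its conjugate.


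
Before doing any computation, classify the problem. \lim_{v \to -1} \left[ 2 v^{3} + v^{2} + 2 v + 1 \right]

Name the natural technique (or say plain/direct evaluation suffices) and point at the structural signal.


Diagnosis: no special technique — the function is continuous at -1; evaluation is itself the limit, no machinery required.


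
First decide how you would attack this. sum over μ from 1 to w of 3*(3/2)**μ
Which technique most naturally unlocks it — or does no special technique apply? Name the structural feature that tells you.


Technique: the geometric series formula — consecutive terms stand in a fixed index-free ratio — the geometric sum formula closes it.


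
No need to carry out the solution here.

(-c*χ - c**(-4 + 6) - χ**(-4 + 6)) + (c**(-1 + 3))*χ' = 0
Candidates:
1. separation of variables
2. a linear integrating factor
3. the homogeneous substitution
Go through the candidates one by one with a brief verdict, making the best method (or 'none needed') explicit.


Verdict: the homogeneous substitution — the slope is degree-zero homogeneous: the ratio substitution v = χ/c collapses it.
- separation of variables — no division isolates the independent variable from the unknown.
- a linear integrating factor — a nonlinear term in the unknown puts this outside the integrating-factor template.
- the homogeneous substitution: yes, a natural case for it.


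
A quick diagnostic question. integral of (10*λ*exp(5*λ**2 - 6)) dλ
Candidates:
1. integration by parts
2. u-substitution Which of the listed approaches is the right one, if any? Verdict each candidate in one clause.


Technique: u-substitution — structure check: outer function, inner expression 5*λ**2 - 6, inner derivative as a factor — the classic u = 5*λ**2 - 6 pattern.
- integration by parts — the non-polynomial partner is not one of the parts kernels — exp, sine, or cosine with a degree-1 argument, or a logarithm.
- u-substitution — applicable, and directly so.


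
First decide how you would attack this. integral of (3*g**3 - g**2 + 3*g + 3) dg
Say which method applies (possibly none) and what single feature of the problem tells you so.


Diagnosis: no special technique — scan for structure and find none: constant multiples of powers of g, integrate directly.


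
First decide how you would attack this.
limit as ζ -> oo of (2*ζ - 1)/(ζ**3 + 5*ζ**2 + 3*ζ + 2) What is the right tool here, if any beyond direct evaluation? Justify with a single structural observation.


Best approach: dominant-term comparison — growth-rate triage: the leading powers of ζ decide the limit, everything else is noise. Differentiating the expression as a single quotient would eventually settle it as well; matching dominant growth settles it immediately.


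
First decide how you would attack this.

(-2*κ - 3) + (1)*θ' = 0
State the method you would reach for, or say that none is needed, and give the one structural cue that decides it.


Diagnosis: no special technique — with θ absent the equation is not coupled at all: direct integration in κ.


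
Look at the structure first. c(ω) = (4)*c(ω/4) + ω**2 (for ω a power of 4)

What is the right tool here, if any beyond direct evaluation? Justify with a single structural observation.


Diagnosis: the master substitution — the call at ω/4 makes this multiplicative recursion; the master-style substitution converts it to additive.


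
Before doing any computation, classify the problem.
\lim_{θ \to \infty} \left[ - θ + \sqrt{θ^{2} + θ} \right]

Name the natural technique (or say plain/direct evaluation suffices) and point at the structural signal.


Method: conjugate multiplication — an infinity-minus-infinity difference with a surviving radical — multiply by the conjugate to cancel the divergence.


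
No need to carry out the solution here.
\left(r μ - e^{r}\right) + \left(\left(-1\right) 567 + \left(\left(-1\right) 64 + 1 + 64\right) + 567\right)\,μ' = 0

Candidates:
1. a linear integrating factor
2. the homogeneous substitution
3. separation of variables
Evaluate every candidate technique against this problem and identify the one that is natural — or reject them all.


Diagnosis: a linear integrating factor — μ appears only to the first power with coefficient r — the classic integrating-factor setup.
- a linear integrating factor — a fit — the right tool for this form.
- the homogeneous substitution — the ratio substitution does not collapse this equation.
- separation of variables — the two dependences are entangled, not a clean product of one-variable pieces.


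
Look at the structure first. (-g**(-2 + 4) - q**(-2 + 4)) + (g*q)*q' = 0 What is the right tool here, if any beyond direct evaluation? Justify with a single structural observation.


Method: the homogeneous substitution — the slope's numerator and denominator have matching total degree, so it depends only on q/g and the ratio substitution collapses it. A Bernoulli rewrite works here as the equation stands — the homogeneous substitution is the more immediate reading.


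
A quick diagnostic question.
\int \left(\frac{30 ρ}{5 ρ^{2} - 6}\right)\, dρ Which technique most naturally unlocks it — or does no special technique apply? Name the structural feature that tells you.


Method: u-substitution — set u = 5 ρ^{2} - 6: a constant multiple of its derivative, namely 30 ρ, is present as a factor once the integrand is collected, so the du is sitting there waiting.


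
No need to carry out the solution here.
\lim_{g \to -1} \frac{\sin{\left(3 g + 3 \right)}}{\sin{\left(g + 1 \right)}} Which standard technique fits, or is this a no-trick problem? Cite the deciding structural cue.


Best approach: l'Hôpital's rule (0/0) — substituting -1 gives 0 over 0; differentiate top and bottom once and re-evaluate. The standard small-argument limits would also carry it; the rule is the systematic route.


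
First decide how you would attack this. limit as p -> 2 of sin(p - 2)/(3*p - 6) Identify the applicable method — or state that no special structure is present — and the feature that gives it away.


Verdict: l'Hôpital's rule (0/0) — plug in 2: top and bottom both hit zero, so differentiate each and retry. Expanding numerator and denominator to first order gives the same value — the rule automates exactly that.


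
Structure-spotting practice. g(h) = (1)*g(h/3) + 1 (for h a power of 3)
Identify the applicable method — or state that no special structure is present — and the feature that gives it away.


Diagnosis: the master substitution — a divide-and-conquer shape: argument h/3, so change variables with h = 3^m and solve the linear version.


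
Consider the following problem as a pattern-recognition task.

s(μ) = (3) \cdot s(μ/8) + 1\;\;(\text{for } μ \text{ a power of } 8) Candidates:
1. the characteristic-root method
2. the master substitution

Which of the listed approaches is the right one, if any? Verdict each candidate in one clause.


Method: the master substitution — treat m = log base 8 of μ as the new clock: one recursion step advances m by one while μ scales by 8.
- the characteristic-root method — the recursion divides its index rather than shifting it — outside the constant-shift family the root method covers.
- the master substitution: yes, a natural case for it.


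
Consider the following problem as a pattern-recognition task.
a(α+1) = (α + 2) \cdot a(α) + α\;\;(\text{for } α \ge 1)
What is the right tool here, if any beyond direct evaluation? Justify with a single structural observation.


Verdict: a summation factor — first-order linear but the coefficient α + 2 moves with the index — divide by the cumulative product and telescope.


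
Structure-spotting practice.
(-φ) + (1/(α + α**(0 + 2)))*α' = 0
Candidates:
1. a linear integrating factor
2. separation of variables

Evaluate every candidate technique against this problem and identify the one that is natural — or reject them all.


Method: separation of variables — one side of the product carries the independent variable, the other the unknown — the textbook separation shape. A Bernoulli substitution applies to this equation as given; separation takes the same equation in its displayed form.
- a linear integrating factor: the unknown enters nonlinearly (through a power, a denominator, or a transcendental function), which the linear integrating-factor recipe cannot absorb as-is — any repair would come from a preliminary substitution, not the factor.
- separation of variables: yes — fits the structure here.


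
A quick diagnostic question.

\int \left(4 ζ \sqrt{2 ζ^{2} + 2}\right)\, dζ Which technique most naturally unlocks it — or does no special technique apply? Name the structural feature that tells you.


Best approach: u-substitution — 4 ζ matches the derivative of 2 ζ^{2} + 2 up to a constant; with u = 2 ζ^{2} + 2 the whole integrand folds into a function of u alone.


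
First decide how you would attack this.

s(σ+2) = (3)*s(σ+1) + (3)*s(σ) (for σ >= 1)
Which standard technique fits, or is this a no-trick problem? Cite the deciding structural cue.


Verdict: the characteristic-root method — every coefficient is a fixed number and the forcing is zero — substitute r^σ and read off the root equation.


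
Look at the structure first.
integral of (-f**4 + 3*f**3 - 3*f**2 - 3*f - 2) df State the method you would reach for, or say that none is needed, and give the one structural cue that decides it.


Diagnosis: no special technique — nothing composite, nothing rational, nothing trigonometric — each constant-multiple power of f integrates by the power rule alone.


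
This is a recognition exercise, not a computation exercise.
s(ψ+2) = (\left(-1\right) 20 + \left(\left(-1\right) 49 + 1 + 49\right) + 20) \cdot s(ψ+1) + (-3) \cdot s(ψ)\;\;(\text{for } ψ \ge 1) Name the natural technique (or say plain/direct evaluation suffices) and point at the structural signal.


Diagnosis: the characteristic-root method — the recurrence is linear and homogeneous with constant coefficients, so the ansatz r^ψ turns it into a polynomial equation for r.


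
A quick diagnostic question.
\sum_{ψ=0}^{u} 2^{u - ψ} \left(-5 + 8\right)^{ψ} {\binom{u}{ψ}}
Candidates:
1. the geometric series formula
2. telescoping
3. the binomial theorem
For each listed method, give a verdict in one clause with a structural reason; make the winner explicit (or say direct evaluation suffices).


Diagnosis: the binomial theorem — the binomial coefficients weight matched powers of (-5 + 8) and 2, which is exactly the expansion of a binomial power.
- the geometric series formula: the term-to-term ratio drifts with the index — the one thing the geometric formula cannot absorb.
- telescoping: neither a shifted-difference shape nor integer-spaced poles are present.
- the binomial theorem: applies; the problem has the shape this method handles.


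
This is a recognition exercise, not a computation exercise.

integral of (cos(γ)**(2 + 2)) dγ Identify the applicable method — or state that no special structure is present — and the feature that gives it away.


Verdict: a trigonometric identity — the even exponent on cos(γ)**(2 + 2) signals one move: rewrite via cos of the doubled angle.


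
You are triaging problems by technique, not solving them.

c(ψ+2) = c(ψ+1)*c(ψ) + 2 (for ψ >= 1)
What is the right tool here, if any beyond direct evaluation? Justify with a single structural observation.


Best approach: no special technique — the recurrence is nonlinear in the sequence terms; no linear-recurrence method fits it as written — one iterates or studies it directly.


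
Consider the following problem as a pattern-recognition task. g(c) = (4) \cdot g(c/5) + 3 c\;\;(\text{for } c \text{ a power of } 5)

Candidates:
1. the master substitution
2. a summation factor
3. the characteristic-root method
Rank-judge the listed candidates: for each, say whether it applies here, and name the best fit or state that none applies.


Technique: the master substitution — the argument shrinks by the factor 5, so measure the index on a logarithmic scale and the recursion becomes a shift.
- the master substitution — a fit — the right tool for this form.
- a summation factor — a divided-index call is outside the fixed-shift first-order family a summation factor normalizes.
- the characteristic-root method: a divided-index call is not the fixed-shift linear shape that characteristic roots solve.


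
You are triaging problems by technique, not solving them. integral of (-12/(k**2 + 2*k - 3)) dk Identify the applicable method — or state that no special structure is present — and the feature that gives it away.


Technique: partial fractions — a proper rational integrand over the factorable k**2 + 2*k - 3: partial fractions reduce it to elementary pieces.


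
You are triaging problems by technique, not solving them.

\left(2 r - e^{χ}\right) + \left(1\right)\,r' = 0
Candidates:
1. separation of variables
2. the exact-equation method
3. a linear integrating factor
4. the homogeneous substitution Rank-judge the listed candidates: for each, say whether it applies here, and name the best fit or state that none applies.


Technique: a linear integrating factor — arrange it as r' + 2·r = (the forcing term) and the integrating factor does the rest.
- separation of variables: no division isolates the independent variable from the unknown.
- the exact-equation method: exactness fails on the nose — the mixed partials do not match.
- a linear integrating factor: a fit — the right tool for this form.
- the homogeneous substitution: rescaling both variables together changes the slope, so no ratio substitution collapses it.


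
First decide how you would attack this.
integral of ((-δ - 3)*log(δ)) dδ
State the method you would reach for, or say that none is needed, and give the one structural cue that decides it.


Best approach: integration by parts — the logarithm log(δ) wants to be differentiated, not integrated; parts makes that legal.


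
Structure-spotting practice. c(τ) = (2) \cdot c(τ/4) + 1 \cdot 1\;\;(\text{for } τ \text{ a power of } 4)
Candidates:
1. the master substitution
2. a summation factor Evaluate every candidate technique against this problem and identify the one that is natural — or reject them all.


Method: the master substitution — treat m = log base 4 of τ as the new clock: one recursion step advances m by one while τ scales by 4.
- the master substitution: yes, a natural case for it.
- a summation factor: a divided-index call is outside the fixed-shift first-order family a summation factor normalizes.


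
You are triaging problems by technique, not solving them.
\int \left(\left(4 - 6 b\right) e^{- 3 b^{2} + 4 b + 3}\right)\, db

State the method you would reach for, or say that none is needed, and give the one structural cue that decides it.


Technique: u-substitution — collected, the integrand has one factor that is, up to a constant, the derivative of an inner expression the rest depends on — substitute for that inner expression.


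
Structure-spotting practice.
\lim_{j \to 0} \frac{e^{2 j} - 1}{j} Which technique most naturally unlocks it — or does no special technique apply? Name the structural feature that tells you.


Method: l'Hôpital's rule (0/0) — the 0/0 form at 0 is the signature situation for l'Hôpital's rule. A local series expansion at the point resolves it as well; the rule is the packaged version of that step.


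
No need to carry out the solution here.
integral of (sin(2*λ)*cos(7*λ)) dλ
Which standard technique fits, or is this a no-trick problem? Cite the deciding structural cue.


Technique: a trigonometric identity — apply product-to-sum to sin(2*λ)*cos(7*λ): two clean single-angle terms replace one awkward product.


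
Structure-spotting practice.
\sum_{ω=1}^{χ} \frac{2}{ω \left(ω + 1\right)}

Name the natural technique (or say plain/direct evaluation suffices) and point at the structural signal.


Diagnosis: telescoping — the summand \frac{2}{ω \left(ω + 1\right)} decomposes into fractions whose poles differ by an integer shift — the series collapses.


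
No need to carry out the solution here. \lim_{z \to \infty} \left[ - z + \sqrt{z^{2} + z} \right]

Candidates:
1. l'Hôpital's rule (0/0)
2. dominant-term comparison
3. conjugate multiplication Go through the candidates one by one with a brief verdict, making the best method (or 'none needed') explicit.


Method: conjugate multiplication — both pieces blow up but their difference is finite; the conjugate trick rationalizes \sqrt{z^{2} + z} - z.
- l'Hôpital's rule (0/0) — the expression is a difference driving to ∞ − ∞, not a 0/0 quotient — there is no ratio for the rule to differentiate.
- dominant-term comparison: leading-power comparison does not apply to this form.
- conjugate multiplication — a fit — the right tool for this form.


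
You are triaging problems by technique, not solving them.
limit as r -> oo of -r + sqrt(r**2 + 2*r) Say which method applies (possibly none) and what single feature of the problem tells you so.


Method: conjugate multiplication — sqrt(r**2 + 2*r) and r both blow up, but their difference is tame once the conjugate rationalizes it.


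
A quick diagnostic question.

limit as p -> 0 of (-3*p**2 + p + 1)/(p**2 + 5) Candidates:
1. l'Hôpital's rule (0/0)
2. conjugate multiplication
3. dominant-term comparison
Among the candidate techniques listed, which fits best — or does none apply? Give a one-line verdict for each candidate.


Verdict: no special technique — no denominator vanishes and nothing blows up at 0: direct substitution is the whole computation.
- l'Hôpital's rule (0/0) — substituting the point gives a finite value outright — there is no indeterminate clash to repair.
- conjugate multiplication — the conjugate move applies to radical differences, which this is not.
- dominant-term comparison — this limit is not decided by comparing polynomial growth at infinity.


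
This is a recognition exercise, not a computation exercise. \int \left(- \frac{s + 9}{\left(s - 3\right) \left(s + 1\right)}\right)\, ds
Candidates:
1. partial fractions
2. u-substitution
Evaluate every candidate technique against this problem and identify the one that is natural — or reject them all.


Method: partial fractions — the bottom factors while the top stays lower-degree — split into simple fractions and integrate piece by piece.
- partial fractions: applies; the problem has the shape this method handles.
- u-substitution — no subexpression of the integrand serves as a whole-integral substitution inner — individual terms may offer their own, but none carries its derivative as a factor of the full integrand; a working change of variable would have to be constructed from outside the expression.


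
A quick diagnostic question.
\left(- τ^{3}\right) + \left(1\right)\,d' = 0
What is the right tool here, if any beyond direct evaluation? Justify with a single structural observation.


Method: no special technique — solved for the derivative, d never appears on the right — this is a direct integration in τ, not a differential-equations problem at heart.


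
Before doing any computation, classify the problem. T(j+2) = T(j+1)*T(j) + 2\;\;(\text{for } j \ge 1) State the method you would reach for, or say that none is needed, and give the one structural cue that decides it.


Best approach: no special technique — nonlinear feedback in the recursion rules out every root- or factor-based technique.


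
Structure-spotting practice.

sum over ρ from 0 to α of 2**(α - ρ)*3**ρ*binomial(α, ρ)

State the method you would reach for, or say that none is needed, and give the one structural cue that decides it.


Best approach: the binomial theorem — the summand is term ρ of a binomial expansion in 3 and 2; the whole sum is a single power.


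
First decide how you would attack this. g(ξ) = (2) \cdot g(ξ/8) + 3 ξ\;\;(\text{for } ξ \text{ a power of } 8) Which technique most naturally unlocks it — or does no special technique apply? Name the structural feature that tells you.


Technique: the master substitution — treat m = log base 8 of ξ as the new clock: one recursion step advances m by one while ξ scales by 8.


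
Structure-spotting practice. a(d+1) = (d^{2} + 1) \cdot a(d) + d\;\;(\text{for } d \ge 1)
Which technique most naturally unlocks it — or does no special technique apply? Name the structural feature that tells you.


Diagnosis: a summation factor — first-order linear but the coefficient d^{2} + 1 moves with the index — divide by the cumulative product and telescope.


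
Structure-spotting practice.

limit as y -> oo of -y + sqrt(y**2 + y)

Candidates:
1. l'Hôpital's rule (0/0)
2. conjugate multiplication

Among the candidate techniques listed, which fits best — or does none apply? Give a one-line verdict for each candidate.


Diagnosis: conjugate multiplication — this difference gives up after one conjugate multiplication — the radical structure cancels against its conjugate.
- l'Hôpital's rule (0/0): the expression is a difference driving to ∞ − ∞, not a 0/0 quotient — there is no ratio for the rule to differentiate.
- conjugate multiplication: a fit — the right tool for this form.


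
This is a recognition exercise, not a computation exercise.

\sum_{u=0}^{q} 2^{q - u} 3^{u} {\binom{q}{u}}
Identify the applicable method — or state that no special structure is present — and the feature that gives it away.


Method: the binomial theorem — the binomial coefficients weight matched powers of 3 and 2, which is exactly the expansion of a binomial power.


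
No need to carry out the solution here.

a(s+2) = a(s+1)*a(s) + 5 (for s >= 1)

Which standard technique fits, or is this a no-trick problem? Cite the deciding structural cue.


Diagnosis: no special technique — the unknown enters the rule nonlinearly, not as a weighted sum — no linear method is even well-posed.


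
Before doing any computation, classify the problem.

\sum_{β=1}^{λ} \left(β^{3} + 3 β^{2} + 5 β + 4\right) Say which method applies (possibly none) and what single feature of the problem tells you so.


Best approach: no special technique — no ratio, no shift structure, no binomial pattern: sum the constant-multiple powers of β with known formulas.


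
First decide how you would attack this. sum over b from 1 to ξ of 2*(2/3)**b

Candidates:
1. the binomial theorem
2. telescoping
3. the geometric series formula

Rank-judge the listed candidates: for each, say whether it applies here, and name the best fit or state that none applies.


Technique: the geometric series formula — term-over-term division gives 2/3 every time — index-free ratio, geometric sum formula applies.
- the binomial theorem — no binomial coefficients pair with matched powers.
- telescoping: as presented, consecutive terms share no shifted copy to cancel against — no rewrite is on display to change that.
- the geometric series formula — yes, a natural case for it.


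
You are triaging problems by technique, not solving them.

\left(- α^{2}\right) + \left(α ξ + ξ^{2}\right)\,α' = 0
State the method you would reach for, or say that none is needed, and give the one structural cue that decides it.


Best approach: the homogeneous substitution — the slope's numerator and denominator share total degree; set v = α/ξ and the equation drops to separable form. A Bernoulli-style rewrite — possibly after exchanging which variable is treated as dependent — would work as well; the homogeneous substitution is the more immediate reading here.


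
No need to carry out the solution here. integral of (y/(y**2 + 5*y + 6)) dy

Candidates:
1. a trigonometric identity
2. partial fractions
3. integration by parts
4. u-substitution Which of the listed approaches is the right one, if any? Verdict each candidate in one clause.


Technique: partial fractions — break y**2 + 5*y + 6 into its roots and the integral splits into logarithm-sized bites.
- a trigonometric identity: with no trigonometric functions present, identity rewriting has no target.
- partial fractions — a fit — the right tool for this form.
- integration by parts — the integrand does not split as a nonconstant polynomial times an exp, sine, cosine of a linear argument, or logarithm — no polynomial-kernel parts product to differentiate one side of.
- u-substitution — no subexpression of the integrand pairs with its own derivative as a factor — individual terms may offer their own substitutions, but any change of variable covering the whole integral would have to be constructed from outside the expression.


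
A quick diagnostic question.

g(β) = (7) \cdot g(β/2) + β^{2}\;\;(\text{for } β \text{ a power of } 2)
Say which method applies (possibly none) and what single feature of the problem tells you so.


Diagnosis: the master substitution — the argument contracts 2-fold per step: reindex β exponentially and solve the linear recurrence in the new index.
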